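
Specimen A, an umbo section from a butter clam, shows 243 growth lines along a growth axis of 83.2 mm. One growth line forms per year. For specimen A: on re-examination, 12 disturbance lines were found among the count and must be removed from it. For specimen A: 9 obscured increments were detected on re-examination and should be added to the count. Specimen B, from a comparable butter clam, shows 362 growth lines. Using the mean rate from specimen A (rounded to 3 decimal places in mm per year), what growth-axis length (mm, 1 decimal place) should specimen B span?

125.6 mm

Specimen A: adjusted count: 243 − 12 + 9 = 240 growth lines.
A: 83.2 mm over 240 years gives 83.2 / 240 ≈ 0.347 mm/year.
Length of B = 0.347 × 362 = 125.6 mm.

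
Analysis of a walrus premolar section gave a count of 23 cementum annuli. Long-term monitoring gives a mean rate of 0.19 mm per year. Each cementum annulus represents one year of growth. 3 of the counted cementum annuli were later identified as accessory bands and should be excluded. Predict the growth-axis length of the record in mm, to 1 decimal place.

3.8 mm

After corrections the count is 23 − 3 = 20 cementum annuli.
Predicted length = 0.19 mm/year × 20 years = 3.8 mm.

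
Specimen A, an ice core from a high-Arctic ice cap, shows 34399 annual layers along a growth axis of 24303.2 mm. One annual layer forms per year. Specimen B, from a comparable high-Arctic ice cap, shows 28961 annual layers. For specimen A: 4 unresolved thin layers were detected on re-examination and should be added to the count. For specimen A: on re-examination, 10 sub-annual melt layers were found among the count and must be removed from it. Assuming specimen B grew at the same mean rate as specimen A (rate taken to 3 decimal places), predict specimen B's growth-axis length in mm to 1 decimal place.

20475.4 mm

Specimen A: true annual layer count = 34399 − 10 + 4 = 34393.
A: 24303.2 mm over 34393 years gives 24303.2 / 34393 ≈ 0.707 mm/year.
B's length ≈ 0.707 × 28961 = 20475.4 mm.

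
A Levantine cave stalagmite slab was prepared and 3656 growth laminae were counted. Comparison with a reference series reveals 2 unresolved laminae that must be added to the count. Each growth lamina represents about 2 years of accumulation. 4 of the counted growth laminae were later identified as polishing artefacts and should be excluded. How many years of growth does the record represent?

7308 years

Correcting the raw count gives 3656 − 4 + 2 = 3654 true growth laminae.
3654 growth laminae at 2 years each span 3654 × 2 = 7308 years.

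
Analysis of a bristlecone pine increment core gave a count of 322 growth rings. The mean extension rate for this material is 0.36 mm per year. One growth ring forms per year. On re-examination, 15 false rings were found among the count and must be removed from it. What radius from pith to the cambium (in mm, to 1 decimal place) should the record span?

110.5 mm

True growth ring count = 322 − 15 = 307.
Predicted length = 0.36 mm/year × 307 years = 110.5 mm.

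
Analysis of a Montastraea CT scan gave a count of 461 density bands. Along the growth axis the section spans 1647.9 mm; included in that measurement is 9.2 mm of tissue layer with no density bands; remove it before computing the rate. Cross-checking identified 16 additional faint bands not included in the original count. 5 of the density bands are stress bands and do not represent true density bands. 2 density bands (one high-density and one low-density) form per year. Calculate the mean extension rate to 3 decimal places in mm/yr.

6.944 mm/yr

After corrections the count is 461 − 5 + 16 = 472 density bands.
472 density bands at 2 per year is 472 / 2 = 236 years.
The growth record spans 1647.9 − 9.2 = 1638.7 mm.
Extension rate ≈ 1638.7 / 236 = 6.944 mm/yr.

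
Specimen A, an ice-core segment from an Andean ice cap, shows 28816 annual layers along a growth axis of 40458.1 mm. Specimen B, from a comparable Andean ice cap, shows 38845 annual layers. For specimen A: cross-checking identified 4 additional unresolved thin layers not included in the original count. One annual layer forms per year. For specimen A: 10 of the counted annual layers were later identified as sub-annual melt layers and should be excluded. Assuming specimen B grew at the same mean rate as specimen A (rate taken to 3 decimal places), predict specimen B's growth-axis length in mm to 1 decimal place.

54538.4 mm

Specimen A: after corrections the count is 28816 − 10 + 4 = 28810 annual layers.
A: Extension rate ≈ 40458.1 / 28810 = 1.404 mm per year.
For B, 1.404 mm/year × 38845 years = 54538.4 mm.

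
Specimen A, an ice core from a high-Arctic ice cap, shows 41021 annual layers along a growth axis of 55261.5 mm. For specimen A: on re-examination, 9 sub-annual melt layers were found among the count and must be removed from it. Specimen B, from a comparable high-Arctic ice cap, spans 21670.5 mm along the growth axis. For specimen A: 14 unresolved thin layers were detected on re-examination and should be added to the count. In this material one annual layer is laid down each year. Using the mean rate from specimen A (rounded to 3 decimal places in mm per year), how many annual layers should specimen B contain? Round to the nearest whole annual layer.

Specimen A: after corrections the count is 41021 − 9 + 14 = 41026 annual layers.
A: Extension rate ≈ 55261.5 / 41026 = 1.347 mm/yr.
Specimen B: 21670.5 mm / 1.347 mm per year = 16087.97 years ≈ 16088 annual layers.

16088 annual layers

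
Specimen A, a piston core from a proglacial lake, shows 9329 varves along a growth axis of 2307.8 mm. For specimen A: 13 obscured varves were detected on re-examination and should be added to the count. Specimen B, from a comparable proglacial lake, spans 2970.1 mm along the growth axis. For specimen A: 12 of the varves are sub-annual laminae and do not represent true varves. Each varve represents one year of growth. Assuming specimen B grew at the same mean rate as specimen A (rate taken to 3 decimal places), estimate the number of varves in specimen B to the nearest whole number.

12025 varves

Specimen A: adjusted count: 9329 − 12 + 13 = 9330 varves.
A: Extension rate ≈ 2307.8 / 9330 = 0.247 mm/yr.
For B, 2970.1 / 0.247 = 12024.70 years ≈ 12025 varves.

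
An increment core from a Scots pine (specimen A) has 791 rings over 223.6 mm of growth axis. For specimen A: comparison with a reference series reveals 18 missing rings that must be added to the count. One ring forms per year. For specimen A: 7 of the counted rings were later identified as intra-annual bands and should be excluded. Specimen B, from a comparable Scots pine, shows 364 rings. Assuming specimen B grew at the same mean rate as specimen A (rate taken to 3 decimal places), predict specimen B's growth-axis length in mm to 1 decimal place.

Specimen A: after corrections the count is 791 − 7 + 18 = 802 rings.
A: Extension rate ≈ 223.6 / 802 = 0.279 mm/year.
Length of B = 0.279 × 364 = 101.6 mm.

101.6 mm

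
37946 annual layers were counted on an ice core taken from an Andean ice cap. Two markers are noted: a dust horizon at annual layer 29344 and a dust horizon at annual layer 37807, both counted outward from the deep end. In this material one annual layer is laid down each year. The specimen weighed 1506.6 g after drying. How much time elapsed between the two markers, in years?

Separation: 37807 − 29344 = 8463 annual layers.
That is 8463 years at one annual layer per year.

8463 years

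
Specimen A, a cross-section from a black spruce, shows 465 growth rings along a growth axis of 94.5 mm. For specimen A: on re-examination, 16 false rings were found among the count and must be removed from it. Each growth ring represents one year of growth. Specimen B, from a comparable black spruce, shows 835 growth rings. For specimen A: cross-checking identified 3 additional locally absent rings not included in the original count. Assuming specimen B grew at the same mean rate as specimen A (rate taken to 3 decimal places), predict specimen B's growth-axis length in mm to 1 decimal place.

174.5 mm

Specimen A: after corrections the count is 465 − 16 + 3 = 452 growth rings.
A: 94.5 mm over 452 years gives 94.5 / 452 ≈ 0.209 mm/yr.
For B, 0.209 mm/year × 835 years = 174.5 mm.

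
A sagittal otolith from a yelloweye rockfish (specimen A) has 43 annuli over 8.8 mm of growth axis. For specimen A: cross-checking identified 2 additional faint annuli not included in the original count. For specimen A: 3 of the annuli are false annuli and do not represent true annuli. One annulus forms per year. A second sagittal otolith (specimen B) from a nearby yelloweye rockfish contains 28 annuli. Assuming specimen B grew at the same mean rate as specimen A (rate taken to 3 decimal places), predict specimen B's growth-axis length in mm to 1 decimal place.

5.9 mm

Specimen A: adjusted count: 43 − 3 + 2 = 42 annuli.
A: Extension rate ≈ 8.8 / 42 = 0.210 mm/year.
Length of B = 0.210 × 28 = 5.9 mm.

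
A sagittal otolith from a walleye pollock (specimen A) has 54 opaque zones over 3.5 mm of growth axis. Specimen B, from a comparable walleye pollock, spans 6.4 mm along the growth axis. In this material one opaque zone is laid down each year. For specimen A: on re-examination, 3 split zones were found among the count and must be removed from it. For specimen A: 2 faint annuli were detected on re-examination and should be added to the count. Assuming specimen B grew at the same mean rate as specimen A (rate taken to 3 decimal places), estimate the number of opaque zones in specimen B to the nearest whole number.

97 opaque zones

Specimen A: true opaque zone count = 54 − 3 + 2 = 53.
A: 3.5 mm over 53 years gives 3.5 / 53 ≈ 0.066 mm/year.
Specimen B: 6.4 mm / 0.066 mm per year = 96.97 years ≈ 97 opaque zones.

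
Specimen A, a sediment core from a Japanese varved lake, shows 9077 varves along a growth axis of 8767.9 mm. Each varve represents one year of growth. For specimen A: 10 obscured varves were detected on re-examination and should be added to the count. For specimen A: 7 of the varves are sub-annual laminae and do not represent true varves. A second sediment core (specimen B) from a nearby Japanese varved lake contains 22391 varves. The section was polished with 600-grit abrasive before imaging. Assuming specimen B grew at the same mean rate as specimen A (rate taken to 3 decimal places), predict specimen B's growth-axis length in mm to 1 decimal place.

Specimen A: correcting the raw count gives 9077 − 7 + 10 = 9080 true varves.
A: Mean rate = 8767.9 mm / 9080 years ≈ 0.966 mm/yr.
Length of B = 0.966 × 22391 = 21629.7 mm.

21629.7 mm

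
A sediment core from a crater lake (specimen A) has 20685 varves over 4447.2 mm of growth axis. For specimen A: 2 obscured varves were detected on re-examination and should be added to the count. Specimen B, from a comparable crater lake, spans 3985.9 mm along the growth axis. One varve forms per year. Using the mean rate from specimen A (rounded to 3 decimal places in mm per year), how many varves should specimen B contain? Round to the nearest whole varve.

Specimen A: true varve count = 20685 + 2 = 20687.
A: Mean rate = 4447.2 mm / 20687 years ≈ 0.215 mm/yr.
Specimen B: 3985.9 mm / 0.215 mm per year = 18539.07 years ≈ 18539 varves.

18539 varves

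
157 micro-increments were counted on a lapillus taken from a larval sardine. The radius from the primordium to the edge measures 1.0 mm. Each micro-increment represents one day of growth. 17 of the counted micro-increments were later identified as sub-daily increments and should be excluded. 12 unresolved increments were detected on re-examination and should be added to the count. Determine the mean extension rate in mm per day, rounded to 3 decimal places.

True micro-increment count = 157 − 17 + 12 = 152.
Extension rate ≈ 1.0 / 152 = 0.007 mm per day.

0.007 mm per day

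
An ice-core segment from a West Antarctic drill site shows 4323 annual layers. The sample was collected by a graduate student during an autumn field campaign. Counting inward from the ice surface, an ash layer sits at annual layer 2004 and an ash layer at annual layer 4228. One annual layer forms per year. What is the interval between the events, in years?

2224 years

4228 − 2004 = 2224 annual layers lie between the two events.
One annual layer per year makes the interval 2224 years.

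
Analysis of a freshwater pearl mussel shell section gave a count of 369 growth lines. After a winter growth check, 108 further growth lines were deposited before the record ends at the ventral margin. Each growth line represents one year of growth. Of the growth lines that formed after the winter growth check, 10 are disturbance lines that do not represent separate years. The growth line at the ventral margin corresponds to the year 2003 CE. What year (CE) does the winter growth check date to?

1905 CE

There are 108 growth lines younger than the winter growth check.
Excluding 10 false growth lines: 108 − 10 = 98.
The growth line at the ventral margin is 2003 CE, so the winter growth check dates to 2003 − 98 = 1905 CE.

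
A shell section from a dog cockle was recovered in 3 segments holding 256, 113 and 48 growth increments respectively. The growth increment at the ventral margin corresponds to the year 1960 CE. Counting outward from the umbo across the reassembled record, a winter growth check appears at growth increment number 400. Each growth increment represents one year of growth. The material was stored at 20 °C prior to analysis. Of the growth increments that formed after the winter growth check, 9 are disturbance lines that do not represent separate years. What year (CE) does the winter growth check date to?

Total growth increments = 256 + 113 + 48 = 417.
The winter growth check sits at growth increment 400 from the umbo, so 417 − 400 = 17 growth increments formed after it.
Excluding 9 false growth increments: 17 − 9 = 8.
Counting back 8 years from 1960 CE places the winter growth check in 1960 − 8 = 1952 CE.

1952 CE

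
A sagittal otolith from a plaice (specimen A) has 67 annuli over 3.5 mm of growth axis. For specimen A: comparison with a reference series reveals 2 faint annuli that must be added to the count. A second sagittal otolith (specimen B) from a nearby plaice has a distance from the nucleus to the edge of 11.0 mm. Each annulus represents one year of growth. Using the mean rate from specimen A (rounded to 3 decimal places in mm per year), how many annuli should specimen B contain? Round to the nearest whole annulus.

216 annuli

Specimen A: true annulus count = 67 + 2 = 69.
A: Extension rate ≈ 3.5 / 69 = 0.051 mm/yr.
B spans 11.0 / 0.051 = 215.69 years ≈ 216 annuli.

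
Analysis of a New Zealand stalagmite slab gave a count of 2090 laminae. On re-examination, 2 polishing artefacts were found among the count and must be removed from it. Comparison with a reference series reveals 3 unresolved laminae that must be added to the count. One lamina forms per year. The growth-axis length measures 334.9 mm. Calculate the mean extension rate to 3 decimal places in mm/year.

0.160 mm/year

True lamina count = 2090 − 2 + 3 = 2091.
334.9 mm over 2091 years gives 334.9 / 2091 ≈ 0.160 mm/year.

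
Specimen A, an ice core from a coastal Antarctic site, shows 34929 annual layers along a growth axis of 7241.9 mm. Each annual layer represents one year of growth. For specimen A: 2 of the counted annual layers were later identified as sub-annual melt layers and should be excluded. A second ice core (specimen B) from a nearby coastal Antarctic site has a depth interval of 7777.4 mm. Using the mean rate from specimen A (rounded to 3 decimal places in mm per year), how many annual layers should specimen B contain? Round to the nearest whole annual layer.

Specimen A: adjusted count: 34929 − 2 = 34927 annual layers.
A: 7241.9 mm over 34927 years gives 7241.9 / 34927 ≈ 0.207 mm/yr.
For B, 7777.4 / 0.207 = 37571.98 years ≈ 37572 annual layers.

37572 annual layers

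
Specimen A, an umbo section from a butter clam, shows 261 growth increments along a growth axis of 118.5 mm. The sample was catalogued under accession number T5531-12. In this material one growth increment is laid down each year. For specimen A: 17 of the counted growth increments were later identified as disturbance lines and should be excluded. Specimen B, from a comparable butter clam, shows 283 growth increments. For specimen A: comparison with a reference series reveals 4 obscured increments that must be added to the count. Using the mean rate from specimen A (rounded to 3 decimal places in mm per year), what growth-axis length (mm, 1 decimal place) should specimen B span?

135.3 mm

Specimen A: correcting the raw count gives 261 − 17 + 4 = 248 true growth increments.
A: 118.5 mm over 248 years gives 118.5 / 248 ≈ 0.478 mm per year.
B's length ≈ 0.478 × 283 = 135.3 mm.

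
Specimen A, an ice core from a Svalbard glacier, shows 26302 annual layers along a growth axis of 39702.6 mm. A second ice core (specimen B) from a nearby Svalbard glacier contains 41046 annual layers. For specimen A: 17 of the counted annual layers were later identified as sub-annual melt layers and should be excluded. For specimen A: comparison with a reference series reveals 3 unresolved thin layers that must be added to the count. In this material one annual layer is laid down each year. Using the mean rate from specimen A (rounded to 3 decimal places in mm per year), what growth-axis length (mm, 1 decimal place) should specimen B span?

61979.5 mm

Specimen A: true annual layer count = 26302 − 17 + 3 = 26288.
A: 39702.6 mm over 26288 years gives 39702.6 / 26288 ≈ 1.510 mm/year.
B's length ≈ 1.510 × 41046 = 61979.5 mm.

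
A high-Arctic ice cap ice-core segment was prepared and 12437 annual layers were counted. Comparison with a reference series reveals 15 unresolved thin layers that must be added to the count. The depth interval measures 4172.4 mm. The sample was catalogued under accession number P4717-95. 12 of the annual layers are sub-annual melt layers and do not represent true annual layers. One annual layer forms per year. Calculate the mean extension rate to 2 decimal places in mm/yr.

0.34 mm/yr

After corrections the count is 12437 − 12 + 15 = 12440 annual layers.
Extension rate ≈ 4172.4 / 12440 = 0.34 mm/yr.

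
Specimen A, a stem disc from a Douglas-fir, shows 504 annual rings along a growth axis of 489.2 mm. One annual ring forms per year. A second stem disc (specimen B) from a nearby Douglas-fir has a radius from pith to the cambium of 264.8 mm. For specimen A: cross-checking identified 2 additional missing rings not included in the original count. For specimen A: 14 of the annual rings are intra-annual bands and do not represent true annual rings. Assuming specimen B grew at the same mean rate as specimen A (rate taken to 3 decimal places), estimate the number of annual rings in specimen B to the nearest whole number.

266 annual rings

Specimen A: correcting the raw count gives 504 − 14 + 2 = 492 true annual rings.
A: Extension rate ≈ 489.2 / 492 = 0.994 mm/year.
For B, 264.8 / 0.994 = 266.40 years ≈ 266 annual rings.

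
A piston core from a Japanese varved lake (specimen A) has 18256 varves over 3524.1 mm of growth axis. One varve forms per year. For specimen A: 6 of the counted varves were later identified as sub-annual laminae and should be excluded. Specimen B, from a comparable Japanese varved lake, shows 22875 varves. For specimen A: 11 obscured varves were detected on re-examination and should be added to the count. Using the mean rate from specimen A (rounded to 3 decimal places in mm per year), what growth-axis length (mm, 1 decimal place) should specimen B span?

Specimen A: adjusted count: 18256 − 6 + 11 = 18261 varves.
A: 3524.1 mm over 18261 years gives 3524.1 / 18261 ≈ 0.193 mm/year.
For B, 0.193 mm/year × 22875 years = 4414.9 mm.

4414.9 mm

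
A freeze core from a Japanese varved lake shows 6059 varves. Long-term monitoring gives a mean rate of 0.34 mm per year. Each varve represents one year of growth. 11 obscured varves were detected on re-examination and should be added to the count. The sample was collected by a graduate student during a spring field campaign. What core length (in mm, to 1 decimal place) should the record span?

Correcting the raw count gives 6059 + 11 = 6070 true varves.
6070 years at 0.34 mm/year gives 0.34 × 6070 = 2063.8 mm.

2063.8 mm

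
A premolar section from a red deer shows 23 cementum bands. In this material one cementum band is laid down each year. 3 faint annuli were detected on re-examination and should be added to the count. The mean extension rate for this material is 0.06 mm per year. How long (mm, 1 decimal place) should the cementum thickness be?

True cementum band count = 23 + 3 = 26.
Length ≈ 0.06 × 26 = 1.6 mm.

1.6 mm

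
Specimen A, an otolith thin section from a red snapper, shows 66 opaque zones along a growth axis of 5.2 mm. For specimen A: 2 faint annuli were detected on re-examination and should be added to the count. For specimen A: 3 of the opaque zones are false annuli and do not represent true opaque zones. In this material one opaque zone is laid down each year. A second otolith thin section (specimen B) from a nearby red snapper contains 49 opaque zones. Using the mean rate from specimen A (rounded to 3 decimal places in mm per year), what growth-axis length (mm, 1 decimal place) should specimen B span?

Specimen A: adjusted count: 66 − 3 + 2 = 65 opaque zones.
A: Extension rate ≈ 5.2 / 65 = 0.080 mm per year.
Length of B = 0.080 × 49 = 3.9 mm.

3.9 mm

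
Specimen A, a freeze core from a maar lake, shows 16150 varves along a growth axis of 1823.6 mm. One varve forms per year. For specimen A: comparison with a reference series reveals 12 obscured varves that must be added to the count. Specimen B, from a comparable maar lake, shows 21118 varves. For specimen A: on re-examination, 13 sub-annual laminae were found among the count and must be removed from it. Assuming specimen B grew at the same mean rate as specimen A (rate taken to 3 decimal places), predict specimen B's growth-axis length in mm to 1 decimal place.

Specimen A: after corrections the count is 16150 − 13 + 12 = 16149 varves.
A: Mean rate = 1823.6 mm / 16149 years ≈ 0.113 mm per year.
B's length ≈ 0.113 × 21118 = 2386.3 mm.

2386.3 mm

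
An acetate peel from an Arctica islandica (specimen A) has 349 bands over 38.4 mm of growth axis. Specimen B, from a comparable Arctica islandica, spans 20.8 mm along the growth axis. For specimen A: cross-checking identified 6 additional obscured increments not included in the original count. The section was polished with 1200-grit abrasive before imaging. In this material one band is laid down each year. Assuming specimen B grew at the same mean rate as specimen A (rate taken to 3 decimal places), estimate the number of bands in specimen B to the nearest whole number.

Specimen A: correcting the raw count gives 349 + 6 = 355 true bands.
A: Extension rate ≈ 38.4 / 355 = 0.108 mm/yr.
Specimen B: 20.8 mm / 0.108 mm per year = 192.59 years ≈ 193 bands.

193 bands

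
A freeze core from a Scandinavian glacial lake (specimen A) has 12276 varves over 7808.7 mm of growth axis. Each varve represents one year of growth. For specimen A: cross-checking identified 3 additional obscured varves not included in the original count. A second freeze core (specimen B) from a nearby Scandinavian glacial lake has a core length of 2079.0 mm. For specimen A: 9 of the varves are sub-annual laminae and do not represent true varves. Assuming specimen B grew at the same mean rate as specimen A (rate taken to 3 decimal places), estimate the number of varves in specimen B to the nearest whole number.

3269 varves

Specimen A: correcting the raw count gives 12276 − 9 + 3 = 12270 true varves.
A: Mean rate = 7808.7 mm / 12270 years ≈ 0.636 mm per year.
For B, 2079.0 / 0.636 = 3268.87 years ≈ 3269 varves.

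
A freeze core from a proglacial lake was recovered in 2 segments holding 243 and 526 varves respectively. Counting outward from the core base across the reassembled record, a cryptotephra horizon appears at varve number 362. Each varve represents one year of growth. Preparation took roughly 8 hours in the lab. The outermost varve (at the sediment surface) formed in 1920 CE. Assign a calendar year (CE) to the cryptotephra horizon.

Total varves = 243 + 526 = 769.
769 − 362 = 407 varves lie beyond the cryptotephra horizon toward the sediment surface.
Counting back 407 years from 1920 CE places the cryptotephra horizon in 1920 − 407 = 1513 CE.

1513 CE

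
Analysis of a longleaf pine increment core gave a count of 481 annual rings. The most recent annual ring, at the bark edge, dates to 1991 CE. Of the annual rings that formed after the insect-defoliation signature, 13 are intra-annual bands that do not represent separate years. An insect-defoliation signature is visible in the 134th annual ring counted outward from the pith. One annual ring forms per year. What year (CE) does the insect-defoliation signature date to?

1657 CE

The insect-defoliation signature sits at annual ring 134 from the pith, so 481 − 134 = 347 annual rings formed after it.
Excluding 13 false annual rings: 347 − 13 = 334.
The annual ring at the bark edge is 1991 CE, so the insect-defoliation signature dates to 1991 − 334 = 1657 CE.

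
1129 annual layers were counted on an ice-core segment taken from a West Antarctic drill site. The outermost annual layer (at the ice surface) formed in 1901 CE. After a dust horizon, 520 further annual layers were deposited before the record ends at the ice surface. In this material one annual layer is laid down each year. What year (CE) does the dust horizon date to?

520 annual layers post-date the dust horizon.
The annual layer at the ice surface is 1901 CE, so the dust horizon dates to 1901 − 520 = 1381 CE.

1381 CE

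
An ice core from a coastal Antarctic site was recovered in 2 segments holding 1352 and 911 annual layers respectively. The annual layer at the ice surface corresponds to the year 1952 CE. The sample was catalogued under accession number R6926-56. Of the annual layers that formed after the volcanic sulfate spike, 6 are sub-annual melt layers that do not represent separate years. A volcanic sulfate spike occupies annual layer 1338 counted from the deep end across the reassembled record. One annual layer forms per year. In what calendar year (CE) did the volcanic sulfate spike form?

1033 CE

Total annual layers = 1352 + 911 = 2263.
2263 − 1338 = 925 annual layers lie beyond the volcanic sulfate spike toward the ice surface.
925 − 6 false = 919 true annual layers after the volcanic sulfate spike.
1952 − 919 = 1033 CE.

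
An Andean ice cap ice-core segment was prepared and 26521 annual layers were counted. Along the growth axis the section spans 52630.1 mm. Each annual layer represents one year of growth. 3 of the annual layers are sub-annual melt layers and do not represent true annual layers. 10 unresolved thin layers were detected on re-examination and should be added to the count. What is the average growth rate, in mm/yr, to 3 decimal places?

Adjusted count: 26521 − 3 + 10 = 26528 annual layers.
Extension rate ≈ 52630.1 / 26528 = 1.984 mm/yr.

1.984 mm/yr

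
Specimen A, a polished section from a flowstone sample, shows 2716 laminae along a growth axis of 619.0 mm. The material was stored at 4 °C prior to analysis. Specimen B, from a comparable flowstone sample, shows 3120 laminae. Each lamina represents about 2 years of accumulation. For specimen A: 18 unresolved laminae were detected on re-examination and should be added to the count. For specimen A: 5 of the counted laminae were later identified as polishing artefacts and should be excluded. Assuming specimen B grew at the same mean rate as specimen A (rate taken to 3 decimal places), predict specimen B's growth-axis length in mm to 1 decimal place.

705.1 mm

Specimen A: correcting the raw count gives 2716 − 5 + 18 = 2729 true laminae.
Specimen A: multiplying by 2 years per lamina: 2729 × 2 = 5458 years.
A: 619.0 mm over 5458 years gives 619.0 / 5458 ≈ 0.113 mm/yr.
Specimen B: at 2 years per lamina, 3120 × 2 = 6240 years. B's length ≈ 0.113 × 6240 = 705.1 mm.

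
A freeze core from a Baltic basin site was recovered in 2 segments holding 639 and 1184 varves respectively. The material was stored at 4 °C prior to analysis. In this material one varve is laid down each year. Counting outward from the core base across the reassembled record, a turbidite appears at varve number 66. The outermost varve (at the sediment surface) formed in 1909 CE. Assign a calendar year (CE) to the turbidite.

152 CE

Total varves = 639 + 1184 = 1823.
The turbidite sits at varve 66 from the core base, so 1823 − 66 = 1757 varves formed after it.
Counting back 1757 years from 1909 CE places the turbidite in 1909 − 1757 = 152 CE.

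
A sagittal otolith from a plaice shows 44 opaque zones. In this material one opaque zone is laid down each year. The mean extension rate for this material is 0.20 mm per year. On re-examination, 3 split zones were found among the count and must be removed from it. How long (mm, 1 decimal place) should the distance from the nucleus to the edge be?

True opaque zone count = 44 − 3 = 41.
Predicted length = 0.20 mm/year × 41 years = 8.2 mm.

8.2 mm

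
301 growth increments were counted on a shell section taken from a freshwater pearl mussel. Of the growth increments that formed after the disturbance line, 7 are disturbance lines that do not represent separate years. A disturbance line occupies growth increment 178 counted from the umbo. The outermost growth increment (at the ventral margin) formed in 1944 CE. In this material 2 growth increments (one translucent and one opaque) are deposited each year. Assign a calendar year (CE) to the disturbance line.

1886 CE

The disturbance line sits at growth increment 178 from the umbo, so 301 − 178 = 123 growth increments formed after it.
Excluding 7 false growth increments: 123 − 7 = 116.
116 growth increments at 2 per year is 116 / 2 = 58 years.
The growth increment at the ventral margin is 1944 CE, so the disturbance line dates to 1944 − 58 = 1886 CE.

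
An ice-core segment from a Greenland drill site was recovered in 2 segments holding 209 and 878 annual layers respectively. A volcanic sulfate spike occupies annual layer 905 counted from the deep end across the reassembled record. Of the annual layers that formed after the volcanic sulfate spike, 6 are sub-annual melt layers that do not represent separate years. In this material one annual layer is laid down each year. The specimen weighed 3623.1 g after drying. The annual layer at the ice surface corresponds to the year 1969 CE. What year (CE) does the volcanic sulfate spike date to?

Total annual layers = 209 + 878 = 1087.
1087 − 905 = 182 annual layers lie beyond the volcanic sulfate spike toward the ice surface.
Excluding 6 false annual layers: 182 − 6 = 176.
Counting back 176 years from 1969 CE places the volcanic sulfate spike in 1969 − 176 = 1793 CE.

1793 CE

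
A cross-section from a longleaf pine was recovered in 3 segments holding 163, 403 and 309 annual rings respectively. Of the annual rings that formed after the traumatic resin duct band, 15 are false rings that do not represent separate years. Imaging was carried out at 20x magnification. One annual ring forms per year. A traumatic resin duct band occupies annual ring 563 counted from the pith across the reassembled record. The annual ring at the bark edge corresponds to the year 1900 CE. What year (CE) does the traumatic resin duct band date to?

1603 CE

Total annual rings = 163 + 403 + 309 = 875.
Between annual ring 563 and the bark edge there are 875 − 563 = 312 annual rings.
Excluding 15 false annual rings: 312 − 15 = 297.
The annual ring at the bark edge is 1900 CE, so the traumatic resin duct band dates to 1900 − 297 = 1603 CE.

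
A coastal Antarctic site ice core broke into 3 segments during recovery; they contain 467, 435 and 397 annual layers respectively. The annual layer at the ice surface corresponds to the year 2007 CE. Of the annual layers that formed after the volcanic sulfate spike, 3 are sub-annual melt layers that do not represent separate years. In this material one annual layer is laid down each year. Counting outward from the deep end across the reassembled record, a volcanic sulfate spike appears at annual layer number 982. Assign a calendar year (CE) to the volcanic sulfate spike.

1693 CE

Total annual layers = 467 + 435 + 397 = 1299.
The volcanic sulfate spike sits at annual layer 982 from the deep end, so 1299 − 982 = 317 annual layers formed after it.
317 − 3 false = 314 true annual layers after the volcanic sulfate spike.
2007 − 314 = 1693 CE.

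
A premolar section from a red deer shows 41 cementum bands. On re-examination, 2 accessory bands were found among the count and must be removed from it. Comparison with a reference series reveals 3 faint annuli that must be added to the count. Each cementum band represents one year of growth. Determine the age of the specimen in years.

42 years

Correcting the raw count gives 41 − 2 + 3 = 42 true cementum bands.
One cementum band per year makes the duration 42 years.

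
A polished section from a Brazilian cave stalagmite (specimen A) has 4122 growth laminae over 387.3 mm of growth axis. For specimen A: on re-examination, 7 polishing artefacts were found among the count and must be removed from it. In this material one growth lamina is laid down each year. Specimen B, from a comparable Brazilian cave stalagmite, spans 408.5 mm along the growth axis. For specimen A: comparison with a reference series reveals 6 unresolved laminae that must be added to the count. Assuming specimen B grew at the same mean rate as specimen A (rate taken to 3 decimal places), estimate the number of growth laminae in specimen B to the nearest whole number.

4346 growth laminae

Specimen A: true growth lamina count = 4122 − 7 + 6 = 4121.
A: 387.3 mm over 4121 years gives 387.3 / 4121 ≈ 0.094 mm per year.
Specimen B: 408.5 mm / 0.094 mm per year = 4345.74 years ≈ 4346 growth laminae.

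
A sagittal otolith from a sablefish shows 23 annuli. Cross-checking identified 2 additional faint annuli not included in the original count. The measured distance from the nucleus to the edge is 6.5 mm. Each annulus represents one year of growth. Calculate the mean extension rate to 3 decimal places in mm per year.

0.260 mm per year

After corrections the count is 23 + 2 = 25 annuli.
6.5 mm over 25 years gives 6.5 / 25 ≈ 0.260 mm per year.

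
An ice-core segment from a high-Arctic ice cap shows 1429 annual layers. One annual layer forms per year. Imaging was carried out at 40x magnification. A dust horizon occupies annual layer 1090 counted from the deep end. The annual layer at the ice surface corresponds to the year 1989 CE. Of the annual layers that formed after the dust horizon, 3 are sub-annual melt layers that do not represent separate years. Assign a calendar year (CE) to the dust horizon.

Between annual layer 1090 and the ice surface there are 1429 − 1090 = 339 annual layers.
339 − 3 false = 336 true annual layers after the dust horizon.
1989 − 336 = 1653 CE.

1653 CE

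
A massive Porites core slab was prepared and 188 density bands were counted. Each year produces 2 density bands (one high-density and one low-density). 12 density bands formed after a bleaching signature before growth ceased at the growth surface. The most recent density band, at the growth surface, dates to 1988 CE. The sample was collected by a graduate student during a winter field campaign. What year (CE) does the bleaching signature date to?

There are 12 density bands younger than the bleaching signature.
Dividing by 2 density bands per year: 12 / 2 = 6 years.
Counting back 6 years from 1988 CE places the bleaching signature in 1988 − 6 = 1982 CE.

1982 CE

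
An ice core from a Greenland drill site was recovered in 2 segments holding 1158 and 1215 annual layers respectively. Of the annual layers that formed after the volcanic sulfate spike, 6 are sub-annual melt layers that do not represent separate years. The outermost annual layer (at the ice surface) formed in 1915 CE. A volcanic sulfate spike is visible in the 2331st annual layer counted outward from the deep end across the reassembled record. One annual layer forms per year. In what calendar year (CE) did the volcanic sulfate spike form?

1879 CE

Total annual layers = 1158 + 1215 = 2373.
Between annual layer 2331 and the ice surface there are 2373 − 2331 = 42 annual layers.
Removing the 6 false annual layers leaves 42 − 6 = 36 true annual layers beyond the volcanic sulfate spike.
1915 − 36 = 1879 CE.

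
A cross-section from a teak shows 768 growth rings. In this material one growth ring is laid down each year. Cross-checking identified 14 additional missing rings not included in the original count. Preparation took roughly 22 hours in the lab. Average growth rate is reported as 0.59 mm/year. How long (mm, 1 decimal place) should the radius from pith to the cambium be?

461.4 mm

Adjusted count: 768 + 14 = 782 growth rings.
782 years at 0.59 mm/year gives 0.59 × 782 = 461.4 mm.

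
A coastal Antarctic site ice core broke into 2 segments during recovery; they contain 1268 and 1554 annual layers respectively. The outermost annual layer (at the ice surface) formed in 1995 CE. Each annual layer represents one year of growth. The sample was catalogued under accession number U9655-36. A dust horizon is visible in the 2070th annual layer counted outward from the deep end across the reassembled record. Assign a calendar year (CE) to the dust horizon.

1243 CE

Total annual layers = 1268 + 1554 = 2822.
The dust horizon sits at annual layer 2070 from the deep end, so 2822 − 2070 = 752 annual layers formed after it.
1995 − 752 = 1243 CE.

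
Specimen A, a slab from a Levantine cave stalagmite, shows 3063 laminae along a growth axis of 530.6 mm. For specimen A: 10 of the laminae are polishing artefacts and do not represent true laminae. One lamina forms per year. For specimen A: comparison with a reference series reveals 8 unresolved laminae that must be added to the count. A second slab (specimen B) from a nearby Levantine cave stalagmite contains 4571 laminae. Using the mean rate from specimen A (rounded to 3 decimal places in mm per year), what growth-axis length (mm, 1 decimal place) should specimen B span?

Specimen A: correcting the raw count gives 3063 − 10 + 8 = 3061 true laminae.
A: Extension rate ≈ 530.6 / 3061 = 0.173 mm/yr.
Length of B = 0.173 × 4571 = 790.8 mm.

790.8 mm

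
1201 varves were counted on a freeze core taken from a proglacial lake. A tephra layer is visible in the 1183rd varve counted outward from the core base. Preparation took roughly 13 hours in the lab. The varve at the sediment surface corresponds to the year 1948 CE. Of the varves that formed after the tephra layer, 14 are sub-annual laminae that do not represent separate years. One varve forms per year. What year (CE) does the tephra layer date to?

1944 CE

The tephra layer sits at varve 1183 from the core base, so 1201 − 1183 = 18 varves formed after it.
Removing the 14 false varves leaves 18 − 14 = 4 true varves beyond the tephra layer.
1948 − 4 = 1944 CE.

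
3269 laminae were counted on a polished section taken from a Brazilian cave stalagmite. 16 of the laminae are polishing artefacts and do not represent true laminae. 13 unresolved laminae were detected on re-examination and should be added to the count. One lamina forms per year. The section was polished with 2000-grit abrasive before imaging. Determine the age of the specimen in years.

3266 years

True lamina count = 3269 − 16 + 13 = 3266.
One lamina per year makes the duration 3266 years.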